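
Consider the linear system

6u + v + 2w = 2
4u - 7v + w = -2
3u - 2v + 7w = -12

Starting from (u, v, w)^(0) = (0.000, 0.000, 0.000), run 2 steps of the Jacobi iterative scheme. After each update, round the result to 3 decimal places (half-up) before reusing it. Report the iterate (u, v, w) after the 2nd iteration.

(0.857, 0.231, -1.775)

Iteration 1:
  u = (2 - (1)·0.000 - (2)·0.000) / (6) = 0.333
  v = (-2 - (4)·0.000 - (1)·0.000) / (-7) = 0.286
  w = (-12 - (3)·0.000 - (-2)·0.000) / (7) = -1.714
Iteration 2:
  u = (2 - (1)·0.286 - (2)·-1.714) / (6) = 0.857
  v = (-2 - (4)·0.333 - (1)·-1.714) / (-7) = 0.231
  w = (-12 - (3)·0.333 - (-2)·0.286) / (7) = -1.775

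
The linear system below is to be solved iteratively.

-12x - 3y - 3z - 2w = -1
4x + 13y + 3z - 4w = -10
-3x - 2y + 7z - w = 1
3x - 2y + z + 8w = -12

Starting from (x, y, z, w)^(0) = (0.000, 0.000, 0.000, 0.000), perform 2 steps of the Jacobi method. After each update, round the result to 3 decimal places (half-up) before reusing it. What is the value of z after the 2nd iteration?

Iteration 1:
  x = (-1 - (-3)·0.000 - (-3)·0.000 - (-2)·0.000) / (-12) = 0.083
  y = (-10 - (4)·0.000 - (3)·0.000 - (-4)·0.000) / (13) = -0.769
  z = (1 - (-3)·0.000 - (-2)·0.000 - (-1)·0.000) / (7) = 0.143
  w = (-12 - (3)·0.000 - (-2)·0.000 - (1)·0.000) / (8) = -1.500
Iteration 2:
  x = (-1 - (-3)·-0.769 - (-3)·0.143 - (-2)·-1.500) / (-12) = 0.490
  y = (-10 - (4)·0.083 - (3)·0.143 - (-4)·-1.500) / (13) = -1.289
  z = (1 - (-3)·0.083 - (-2)·-0.769 - (-1)·-1.500) / (7) = -0.256
  w = (-12 - (3)·0.083 - (-2)·-0.769 - (1)·0.143) / (8) = -1.741

-0.256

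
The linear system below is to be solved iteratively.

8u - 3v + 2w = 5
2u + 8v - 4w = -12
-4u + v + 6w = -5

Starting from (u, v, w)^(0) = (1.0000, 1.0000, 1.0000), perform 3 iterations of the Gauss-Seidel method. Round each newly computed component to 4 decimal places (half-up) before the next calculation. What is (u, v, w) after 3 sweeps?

(0.1223, -1.7410, -0.4616)

Iteration 1:
  u = (5 - (-3)·1.0000 - (2)·1.0000) / (8) = 0.7500
  v = (-12 - (2)·0.7500 - (-4)·1.0000) / (8) = -1.1875
  w = (-5 - (-4)·0.7500 - (1)·-1.1875) / (6) = -0.1354
Iteration 2:
  u = (5 - (-3)·-1.1875 - (2)·-0.1354) / (8) = 0.2135
  v = (-12 - (2)·0.2135 - (-4)·-0.1354) / (8) = -1.6211
  w = (-5 - (-4)·0.2135 - (1)·-1.6211) / (6) = -0.4208
Iteration 3:
  u = (5 - (-3)·-1.6211 - (2)·-0.4208) / (8) = 0.1223
  v = (-12 - (2)·0.1223 - (-4)·-0.4208) / (8) = -1.7410
  w = (-5 - (-4)·0.1223 - (1)·-1.7410) / (6) = -0.4616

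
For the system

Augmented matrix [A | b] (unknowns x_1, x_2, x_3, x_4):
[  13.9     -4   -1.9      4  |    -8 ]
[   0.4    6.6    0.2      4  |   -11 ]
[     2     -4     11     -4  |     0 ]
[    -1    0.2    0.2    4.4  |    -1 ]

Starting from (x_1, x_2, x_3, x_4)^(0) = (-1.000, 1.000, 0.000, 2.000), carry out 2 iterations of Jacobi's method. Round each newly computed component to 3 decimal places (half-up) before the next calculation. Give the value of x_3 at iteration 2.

-1.050

Iteration 1:
  x_1 = (-8 - (-4)·1.000 - (-1.9)·0.000 - (4)·2.000) / (13.9) = -0.863
  x_2 = (-11 - (0.4)·-1.000 - (0.2)·0.000 - (4)·2.000) / (6.6) = -2.818
  x_3 = (0 - (2)·-1.000 - (-4)·1.000 - (-4)·2.000) / (11) = 1.273
  x_4 = (-1 - (-1)·-1.000 - (0.2)·1.000 - (0.2)·0.000) / (4.4) = -0.500
Iteration 2:
  x_1 = (-8 - (-4)·-2.818 - (-1.9)·1.273 - (4)·-0.500) / (13.9) = -1.069
  x_2 = (-11 - (0.4)·-0.863 - (0.2)·1.273 - (4)·-0.500) / (6.6) = -1.350
  x_3 = (0 - (2)·-0.863 - (-4)·-2.818 - (-4)·-0.500) / (11) = -1.050
  x_4 = (-1 - (-1)·-0.863 - (0.2)·-2.818 - (0.2)·1.273) / (4.4) = -0.353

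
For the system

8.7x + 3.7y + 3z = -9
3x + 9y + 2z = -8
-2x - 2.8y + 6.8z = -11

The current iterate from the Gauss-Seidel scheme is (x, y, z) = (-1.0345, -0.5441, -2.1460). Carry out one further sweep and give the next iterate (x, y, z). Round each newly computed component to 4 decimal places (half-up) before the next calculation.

(-0.0631, -0.3910, -1.7972)

One sweep:
  x = (-9 - (3.7)·-0.5441 - (3)·-2.1460) / (8.7) = -0.0631
  y = (-8 - (3)·-0.0631 - (2)·-2.1460) / (9) = -0.3910
  z = (-11 - (-2)·-0.0631 - (-2.8)·-0.3910) / (6.8) = -1.7972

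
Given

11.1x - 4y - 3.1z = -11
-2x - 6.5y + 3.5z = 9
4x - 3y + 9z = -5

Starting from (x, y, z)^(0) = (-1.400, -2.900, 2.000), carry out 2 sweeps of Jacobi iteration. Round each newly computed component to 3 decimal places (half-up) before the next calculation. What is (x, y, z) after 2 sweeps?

(-1.198, -1.415, 0.142)

Iteration 1:
  x = (-11 - (-4)·-2.900 - (-3.1)·2.000) / (11.1) = -1.477
  y = (9 - (-2)·-1.400 - (3.5)·2.000) / (-6.5) = 0.123
  z = (-5 - (4)·-1.400 - (-3)·-2.900) / (9) = -0.900
Iteration 2:
  x = (-11 - (-4)·0.123 - (-3.1)·-0.900) / (11.1) = -1.198
  y = (9 - (-2)·-1.477 - (3.5)·-0.900) / (-6.5) = -1.415
  z = (-5 - (4)·-1.477 - (-3)·0.123) / (9) = 0.142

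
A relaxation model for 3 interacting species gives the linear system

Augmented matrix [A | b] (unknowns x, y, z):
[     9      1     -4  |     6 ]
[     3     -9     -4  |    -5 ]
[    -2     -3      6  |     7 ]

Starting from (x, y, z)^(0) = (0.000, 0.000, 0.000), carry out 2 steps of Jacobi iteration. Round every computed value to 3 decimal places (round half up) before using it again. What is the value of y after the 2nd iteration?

Iteration 1:
  x = (6 - (1)·0.000 - (-4)·0.000) / (9) = 0.667
  y = (-5 - (3)·0.000 - (-4)·0.000) / (-9) = 0.556
  z = (7 - (-2)·0.000 - (-3)·0.000) / (6) = 1.167
Iteration 2:
  x = (6 - (1)·0.556 - (-4)·1.167) / (9) = 1.124
  y = (-5 - (3)·0.667 - (-4)·1.167) / (-9) = 0.259
  z = (7 - (-2)·0.667 - (-3)·0.556) / (6) = 1.667

0.259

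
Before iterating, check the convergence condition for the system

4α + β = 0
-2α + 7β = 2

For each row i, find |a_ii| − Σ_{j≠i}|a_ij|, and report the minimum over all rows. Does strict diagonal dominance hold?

row 1: |4| − (1) = 3
row 2: |7| − (2) = 5
minimum over rows = 3 → strictly diagonally dominant (convergence guaranteed)

3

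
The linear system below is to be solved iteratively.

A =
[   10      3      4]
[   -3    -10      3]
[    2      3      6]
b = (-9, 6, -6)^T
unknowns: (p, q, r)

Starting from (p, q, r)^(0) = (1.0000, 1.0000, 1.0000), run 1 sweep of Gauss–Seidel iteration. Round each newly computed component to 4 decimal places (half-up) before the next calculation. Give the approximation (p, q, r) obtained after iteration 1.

(-1.6000, 0.1800, -0.5567)

Iteration 1:
  p = (-9 - (3)·1.0000 - (4)·1.0000) / (10) = -1.6000
  q = (6 - (-3)·-1.6000 - (3)·1.0000) / (-10) = 0.1800
  r = (-6 - (2)·-1.6000 - (3)·0.1800) / (6) = -0.5567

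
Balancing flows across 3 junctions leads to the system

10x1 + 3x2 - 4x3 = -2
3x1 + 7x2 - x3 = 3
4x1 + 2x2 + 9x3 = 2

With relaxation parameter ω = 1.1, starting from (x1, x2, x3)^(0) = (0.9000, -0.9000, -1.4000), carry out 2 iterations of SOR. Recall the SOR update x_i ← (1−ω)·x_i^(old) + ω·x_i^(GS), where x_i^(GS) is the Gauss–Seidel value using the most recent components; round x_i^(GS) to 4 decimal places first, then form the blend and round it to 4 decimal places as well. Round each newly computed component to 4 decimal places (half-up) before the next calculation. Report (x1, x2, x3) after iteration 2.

Iteration 1:
  x1: GS value = (-2 - (3)·-0.9000 - (-4)·-1.4000) / (10) = -0.4900;  x1 ← (1−ω)·0.9000 + ω·-0.4900 = -0.6290
  x2: GS value = (3 - (3)·-0.6290 - (-1)·-1.4000) / (7) = 0.4981;  x2 ← (1−ω)·-0.9000 + ω·0.4981 = 0.6379
  x3: GS value = (2 - (4)·-0.6290 - (2)·0.6379) / (9) = 0.3600;  x3 ← (1−ω)·-1.4000 + ω·0.3600 = 0.5360
Iteration 2:
  x1: GS value = (-2 - (3)·0.6379 - (-4)·0.5360) / (10) = -0.1770;  x1 ← (1−ω)·-0.6290 + ω·-0.1770 = -0.1318
  x2: GS value = (3 - (3)·-0.1318 - (-1)·0.5360) / (7) = 0.5616;  x2 ← (1−ω)·0.6379 + ω·0.5616 = 0.5540
  x3: GS value = (2 - (4)·-0.1318 - (2)·0.5540) / (9) = 0.1577;  x3 ← (1−ω)·0.5360 + ω·0.1577 = 0.1199

(-0.1318, 0.5540, 0.1199)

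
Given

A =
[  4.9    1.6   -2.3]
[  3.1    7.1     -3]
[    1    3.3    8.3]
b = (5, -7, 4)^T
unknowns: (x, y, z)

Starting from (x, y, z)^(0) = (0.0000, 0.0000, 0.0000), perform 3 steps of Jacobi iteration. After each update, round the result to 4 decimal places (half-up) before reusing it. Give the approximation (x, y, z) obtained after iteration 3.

(1.7738, -1.3534, 0.7811)

Iteration 1:
  x = (5 - (1.6)·0.0000 - (-2.3)·0.0000) / (4.9) = 1.0204
  y = (-7 - (3.1)·0.0000 - (-3)·0.0000) / (7.1) = -0.9859
  z = (4 - (1)·0.0000 - (3.3)·0.0000) / (8.3) = 0.4819
Iteration 2:
  x = (5 - (1.6)·-0.9859 - (-2.3)·0.4819) / (4.9) = 1.5685
  y = (-7 - (3.1)·1.0204 - (-3)·0.4819) / (7.1) = -1.2278
  z = (4 - (1)·1.0204 - (3.3)·-0.9859) / (8.3) = 0.7510
Iteration 3:
  x = (5 - (1.6)·-1.2278 - (-2.3)·0.7510) / (4.9) = 1.7738
  y = (-7 - (3.1)·1.5685 - (-3)·0.7510) / (7.1) = -1.3534
  z = (4 - (1)·1.5685 - (3.3)·-1.2278) / (8.3) = 0.7811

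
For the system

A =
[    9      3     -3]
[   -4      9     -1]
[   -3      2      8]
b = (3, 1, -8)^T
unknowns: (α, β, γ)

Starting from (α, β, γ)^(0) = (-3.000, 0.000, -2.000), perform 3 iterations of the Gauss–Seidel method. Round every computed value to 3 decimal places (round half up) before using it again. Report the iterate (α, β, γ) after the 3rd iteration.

(-0.001, 0.002, -1.001)

Iteration 1:
  α = (3 - (3)·0.000 - (-3)·-2.000) / (9) = -0.333
  β = (1 - (-4)·-0.333 - (-1)·-2.000) / (9) = -0.259
  γ = (-8 - (-3)·-0.333 - (2)·-0.259) / (8) = -1.060
Iteration 2:
  α = (3 - (3)·-0.259 - (-3)·-1.060) / (9) = 0.066
  β = (1 - (-4)·0.066 - (-1)·-1.060) / (9) = 0.023
  γ = (-8 - (-3)·0.066 - (2)·0.023) / (8) = -0.981
Iteration 3:
  α = (3 - (3)·0.023 - (-3)·-0.981) / (9) = -0.001
  β = (1 - (-4)·-0.001 - (-1)·-0.981) / (9) = 0.002
  γ = (-8 - (-3)·-0.001 - (2)·0.002) / (8) = -1.001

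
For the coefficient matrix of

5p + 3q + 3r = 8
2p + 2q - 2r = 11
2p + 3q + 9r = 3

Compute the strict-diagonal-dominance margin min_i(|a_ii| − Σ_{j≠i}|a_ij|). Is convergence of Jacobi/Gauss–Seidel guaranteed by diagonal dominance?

row 1: |5| − (3+3) = -1
row 2: |2| − (2+2) = -2
row 3: |9| − (2+3) = 4
minimum over rows = -2 → not strictly diagonally dominant

-2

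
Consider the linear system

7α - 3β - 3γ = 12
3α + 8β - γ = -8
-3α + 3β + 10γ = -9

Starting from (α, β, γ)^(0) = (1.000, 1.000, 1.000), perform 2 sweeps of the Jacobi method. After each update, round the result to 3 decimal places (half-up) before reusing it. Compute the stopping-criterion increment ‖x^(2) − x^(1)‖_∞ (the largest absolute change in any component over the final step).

1.778

Iteration 1:
  α = (12 - (-3)·1.000 - (-3)·1.000) / (7) = 2.571
  β = (-8 - (3)·1.000 - (-1)·1.000) / (8) = -1.250
  γ = (-9 - (-3)·1.000 - (3)·1.000) / (10) = -0.900
Iteration 2:
  α = (12 - (-3)·-1.250 - (-3)·-0.900) / (7) = 0.793
  β = (-8 - (3)·2.571 - (-1)·-0.900) / (8) = -2.077
  γ = (-9 - (-3)·2.571 - (3)·-1.250) / (10) = 0.246
Change: (-1.778, -0.827, 1.146) → max |·| = 1.778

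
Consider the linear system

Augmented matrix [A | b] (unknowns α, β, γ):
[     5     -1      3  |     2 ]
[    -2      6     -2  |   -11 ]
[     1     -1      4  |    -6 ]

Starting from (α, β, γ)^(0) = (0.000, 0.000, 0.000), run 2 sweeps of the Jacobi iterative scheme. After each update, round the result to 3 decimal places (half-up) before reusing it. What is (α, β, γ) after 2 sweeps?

(0.933, -2.200, -2.058)

Iteration 1:
  α = (2 - (-1)·0.000 - (3)·0.000) / (5) = 0.400
  β = (-11 - (-2)·0.000 - (-2)·0.000) / (6) = -1.833
  γ = (-6 - (1)·0.000 - (-1)·0.000) / (4) = -1.500
Iteration 2:
  α = (2 - (-1)·-1.833 - (3)·-1.500) / (5) = 0.933
  β = (-11 - (-2)·0.400 - (-2)·-1.500) / (6) = -2.200
  γ = (-6 - (1)·0.400 - (-1)·-1.833) / (4) = -2.058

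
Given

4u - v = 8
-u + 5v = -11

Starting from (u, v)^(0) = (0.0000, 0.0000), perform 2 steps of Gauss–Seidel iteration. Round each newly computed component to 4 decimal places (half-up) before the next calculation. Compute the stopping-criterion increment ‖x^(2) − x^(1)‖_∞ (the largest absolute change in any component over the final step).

0.4500

Iteration 1:
  u = (8 - (-1)·0.0000) / (4) = 2.0000
  v = (-11 - (-1)·2.0000) / (5) = -1.8000
Iteration 2:
  u = (8 - (-1)·-1.8000) / (4) = 1.5500
  v = (-11 - (-1)·1.5500) / (5) = -1.8900
Change: (-0.4500, -0.0900) → max |·| = 0.4500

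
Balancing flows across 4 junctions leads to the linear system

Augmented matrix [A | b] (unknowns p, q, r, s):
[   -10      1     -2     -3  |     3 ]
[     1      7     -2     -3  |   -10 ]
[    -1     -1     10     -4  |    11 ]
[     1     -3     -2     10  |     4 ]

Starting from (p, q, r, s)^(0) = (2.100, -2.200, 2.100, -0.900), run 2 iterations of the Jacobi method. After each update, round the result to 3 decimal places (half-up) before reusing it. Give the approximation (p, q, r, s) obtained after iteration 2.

Iteration 1:
  p = (3 - (1)·-2.200 - (-2)·2.100 - (-3)·-0.900) / (-10) = -0.670
  q = (-10 - (1)·2.100 - (-2)·2.100 - (-3)·-0.900) / (7) = -1.514
  r = (11 - (-1)·2.100 - (-1)·-2.200 - (-4)·-0.900) / (10) = 0.730
  s = (4 - (1)·2.100 - (-3)·-2.200 - (-2)·2.100) / (10) = -0.050
Iteration 2:
  p = (3 - (1)·-1.514 - (-2)·0.730 - (-3)·-0.050) / (-10) = -0.582
  q = (-10 - (1)·-0.670 - (-2)·0.730 - (-3)·-0.050) / (7) = -1.146
  r = (11 - (-1)·-0.670 - (-1)·-1.514 - (-4)·-0.050) / (10) = 0.862
  s = (4 - (1)·-0.670 - (-3)·-1.514 - (-2)·0.730) / (10) = 0.159

(-0.582, -1.146, 0.862, 0.159)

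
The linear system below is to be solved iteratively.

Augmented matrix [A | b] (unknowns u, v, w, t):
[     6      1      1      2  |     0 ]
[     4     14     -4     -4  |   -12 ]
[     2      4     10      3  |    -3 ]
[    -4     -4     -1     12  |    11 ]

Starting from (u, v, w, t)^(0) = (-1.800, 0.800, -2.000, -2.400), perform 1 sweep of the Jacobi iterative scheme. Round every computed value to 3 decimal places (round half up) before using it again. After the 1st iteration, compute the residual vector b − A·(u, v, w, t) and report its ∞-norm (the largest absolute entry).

Iteration 1:
  u = (0 - (1)·0.800 - (1)·-2.000 - (2)·-2.400) / (6) = 1.000
  v = (-12 - (4)·-1.800 - (-4)·-2.000 - (-4)·-2.400) / (14) = -1.600
  w = (-3 - (2)·-1.800 - (4)·0.800 - (3)·-2.400) / (10) = 0.460
  t = (11 - (-4)·-1.800 - (-4)·0.800 - (-1)·-2.000) / (12) = 0.417
Residual b − A·x = (-5.694, 9.908, -4.451, 4.056); ∞-norm = 9.908

9.908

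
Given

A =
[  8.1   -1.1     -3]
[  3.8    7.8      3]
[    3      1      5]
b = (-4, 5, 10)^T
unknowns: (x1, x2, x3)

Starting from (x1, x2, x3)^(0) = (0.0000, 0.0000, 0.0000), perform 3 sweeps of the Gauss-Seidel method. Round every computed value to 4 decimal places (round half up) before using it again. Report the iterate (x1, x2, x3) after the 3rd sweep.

(0.1324, -0.1267, 1.9459)

Iteration 1:
  x1 = (-4 - (-1.1)·0.0000 - (-3)·0.0000) / (8.1) = -0.4938
  x2 = (5 - (3.8)·-0.4938 - (3)·0.0000) / (7.8) = 0.8816
  x3 = (10 - (3)·-0.4938 - (1)·0.8816) / (5) = 2.1200
Iteration 2:
  x1 = (-4 - (-1.1)·0.8816 - (-3)·2.1200) / (8.1) = 0.4111
  x2 = (5 - (3.8)·0.4111 - (3)·2.1200) / (7.8) = -0.3746
  x3 = (10 - (3)·0.4111 - (1)·-0.3746) / (5) = 1.8283
Iteration 3:
  x1 = (-4 - (-1.1)·-0.3746 - (-3)·1.8283) / (8.1) = 0.1324
  x2 = (5 - (3.8)·0.1324 - (3)·1.8283) / (7.8) = -0.1267
  x3 = (10 - (3)·0.1324 - (1)·-0.1267) / (5) = 1.9459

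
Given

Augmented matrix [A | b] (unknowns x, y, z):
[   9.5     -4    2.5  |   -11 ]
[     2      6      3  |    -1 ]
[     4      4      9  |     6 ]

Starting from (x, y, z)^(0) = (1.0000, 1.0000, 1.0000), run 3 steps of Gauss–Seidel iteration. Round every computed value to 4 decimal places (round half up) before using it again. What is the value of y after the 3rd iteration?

-0.3650

Iteration 1:
  x = (-11 - (-4)·1.0000 - (2.5)·1.0000) / (9.5) = -1.0000
  y = (-1 - (2)·-1.0000 - (3)·1.0000) / (6) = -0.3333
  z = (6 - (4)·-1.0000 - (4)·-0.3333) / (9) = 1.2592
Iteration 2:
  x = (-11 - (-4)·-0.3333 - (2.5)·1.2592) / (9.5) = -1.6296
  y = (-1 - (2)·-1.6296 - (3)·1.2592) / (6) = -0.2531
  z = (6 - (4)·-1.6296 - (4)·-0.2531) / (9) = 1.5034
Iteration 3:
  x = (-11 - (-4)·-0.2531 - (2.5)·1.5034) / (9.5) = -1.6601
  y = (-1 - (2)·-1.6601 - (3)·1.5034) / (6) = -0.3650
  z = (6 - (4)·-1.6601 - (4)·-0.3650) / (9) = 1.5667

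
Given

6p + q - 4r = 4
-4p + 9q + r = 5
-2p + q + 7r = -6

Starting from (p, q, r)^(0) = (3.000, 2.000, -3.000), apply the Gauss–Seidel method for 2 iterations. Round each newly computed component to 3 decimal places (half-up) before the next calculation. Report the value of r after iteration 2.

-1.016

Iteration 1:
  p = (4 - (1)·2.000 - (-4)·-3.000) / (6) = -1.667
  q = (5 - (-4)·-1.667 - (1)·-3.000) / (9) = 0.148
  r = (-6 - (-2)·-1.667 - (1)·0.148) / (7) = -1.355
Iteration 2:
  p = (4 - (1)·0.148 - (-4)·-1.355) / (6) = -0.261
  q = (5 - (-4)·-0.261 - (1)·-1.355) / (9) = 0.590
  r = (-6 - (-2)·-0.261 - (1)·0.590) / (7) = -1.016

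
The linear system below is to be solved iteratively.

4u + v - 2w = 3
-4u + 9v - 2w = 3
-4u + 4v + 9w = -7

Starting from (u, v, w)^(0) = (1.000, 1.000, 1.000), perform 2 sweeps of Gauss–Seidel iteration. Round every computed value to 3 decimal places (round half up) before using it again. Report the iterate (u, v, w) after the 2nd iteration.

(0.111, 0.210, -0.822)

Iteration 1:
  u = (3 - (1)·1.000 - (-2)·1.000) / (4) = 1.000
  v = (3 - (-4)·1.000 - (-2)·1.000) / (9) = 1.000
  w = (-7 - (-4)·1.000 - (4)·1.000) / (9) = -0.778
Iteration 2:
  u = (3 - (1)·1.000 - (-2)·-0.778) / (4) = 0.111
  v = (3 - (-4)·0.111 - (-2)·-0.778) / (9) = 0.210
  w = (-7 - (-4)·0.111 - (4)·0.210) / (9) = -0.822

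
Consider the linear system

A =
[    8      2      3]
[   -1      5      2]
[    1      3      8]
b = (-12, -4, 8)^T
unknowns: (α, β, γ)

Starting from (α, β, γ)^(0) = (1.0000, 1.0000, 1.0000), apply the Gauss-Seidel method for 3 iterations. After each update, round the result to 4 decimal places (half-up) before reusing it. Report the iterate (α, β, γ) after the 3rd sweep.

Iteration 1:
  α = (-12 - (2)·1.0000 - (3)·1.0000) / (8) = -2.1250
  β = (-4 - (-1)·-2.1250 - (2)·1.0000) / (5) = -1.6250
  γ = (8 - (1)·-2.1250 - (3)·-1.6250) / (8) = 1.8750
Iteration 2:
  α = (-12 - (2)·-1.6250 - (3)·1.8750) / (8) = -1.7969
  β = (-4 - (-1)·-1.7969 - (2)·1.8750) / (5) = -1.9094
  γ = (8 - (1)·-1.7969 - (3)·-1.9094) / (8) = 1.9406
Iteration 3:
  α = (-12 - (2)·-1.9094 - (3)·1.9406) / (8) = -1.7504
  β = (-4 - (-1)·-1.7504 - (2)·1.9406) / (5) = -1.9263
  γ = (8 - (1)·-1.7504 - (3)·-1.9263) / (8) = 1.9412

(-1.7504, -1.9263, 1.9412)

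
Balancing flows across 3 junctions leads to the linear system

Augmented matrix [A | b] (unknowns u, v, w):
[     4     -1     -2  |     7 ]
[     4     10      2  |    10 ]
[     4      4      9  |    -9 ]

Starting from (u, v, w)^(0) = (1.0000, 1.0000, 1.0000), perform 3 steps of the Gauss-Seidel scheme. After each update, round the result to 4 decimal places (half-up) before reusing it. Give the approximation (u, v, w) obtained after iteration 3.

Iteration 1:
  u = (7 - (-1)·1.0000 - (-2)·1.0000) / (4) = 2.5000
  v = (10 - (4)·2.5000 - (2)·1.0000) / (10) = -0.2000
  w = (-9 - (4)·2.5000 - (4)·-0.2000) / (9) = -2.0222
Iteration 2:
  u = (7 - (-1)·-0.2000 - (-2)·-2.0222) / (4) = 0.6889
  v = (10 - (4)·0.6889 - (2)·-2.0222) / (10) = 1.1289
  w = (-9 - (4)·0.6889 - (4)·1.1289) / (9) = -1.8079
Iteration 3:
  u = (7 - (-1)·1.1289 - (-2)·-1.8079) / (4) = 1.1283
  v = (10 - (4)·1.1283 - (2)·-1.8079) / (10) = 0.9103
  w = (-9 - (4)·1.1283 - (4)·0.9103) / (9) = -1.9060

(1.1283, 0.9103, -1.9060)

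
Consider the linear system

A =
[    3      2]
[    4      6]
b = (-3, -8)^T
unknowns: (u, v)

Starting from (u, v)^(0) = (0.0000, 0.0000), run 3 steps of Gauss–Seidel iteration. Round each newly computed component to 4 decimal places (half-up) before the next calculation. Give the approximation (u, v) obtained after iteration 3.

(-0.3580, -1.0947)

Iteration 1:
  u = (-3 - (2)·0.0000) / (3) = -1.0000
  v = (-8 - (4)·-1.0000) / (6) = -0.6667
Iteration 2:
  u = (-3 - (2)·-0.6667) / (3) = -0.5555
  v = (-8 - (4)·-0.5555) / (6) = -0.9630
Iteration 3:
  u = (-3 - (2)·-0.9630) / (3) = -0.3580
  v = (-8 - (4)·-0.3580) / (6) = -1.0947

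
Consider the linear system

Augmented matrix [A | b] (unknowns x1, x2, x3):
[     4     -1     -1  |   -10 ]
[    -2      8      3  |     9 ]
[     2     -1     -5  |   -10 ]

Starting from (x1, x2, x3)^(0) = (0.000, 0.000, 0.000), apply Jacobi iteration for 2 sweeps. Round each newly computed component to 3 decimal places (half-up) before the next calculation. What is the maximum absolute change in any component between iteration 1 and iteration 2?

1.375

Iteration 1:
  x1 = (-10 - (-1)·0.000 - (-1)·0.000) / (4) = -2.500
  x2 = (9 - (-2)·0.000 - (3)·0.000) / (8) = 1.125
  x3 = (-10 - (2)·0.000 - (-1)·0.000) / (-5) = 2.000
Iteration 2:
  x1 = (-10 - (-1)·1.125 - (-1)·2.000) / (4) = -1.719
  x2 = (9 - (-2)·-2.500 - (3)·2.000) / (8) = -0.250
  x3 = (-10 - (2)·-2.500 - (-1)·1.125) / (-5) = 0.775
Change: (0.781, -1.375, -1.225) → max |·| = 1.375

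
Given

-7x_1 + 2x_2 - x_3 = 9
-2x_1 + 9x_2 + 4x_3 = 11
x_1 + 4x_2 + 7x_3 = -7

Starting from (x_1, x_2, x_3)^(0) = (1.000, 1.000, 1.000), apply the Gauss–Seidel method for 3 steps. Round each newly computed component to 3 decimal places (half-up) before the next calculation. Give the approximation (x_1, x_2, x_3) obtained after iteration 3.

Iteration 1:
  x_1 = (9 - (2)·1.000 - (-1)·1.000) / (-7) = -1.143
  x_2 = (11 - (-2)·-1.143 - (4)·1.000) / (9) = 0.524
  x_3 = (-7 - (1)·-1.143 - (4)·0.524) / (7) = -1.136
Iteration 2:
  x_1 = (9 - (2)·0.524 - (-1)·-1.136) / (-7) = -0.974
  x_2 = (11 - (-2)·-0.974 - (4)·-1.136) / (9) = 1.511
  x_3 = (-7 - (1)·-0.974 - (4)·1.511) / (7) = -1.724
Iteration 3:
  x_1 = (9 - (2)·1.511 - (-1)·-1.724) / (-7) = -0.608
  x_2 = (11 - (-2)·-0.608 - (4)·-1.724) / (9) = 1.853
  x_3 = (-7 - (1)·-0.608 - (4)·1.853) / (7) = -1.972

(-0.608, 1.853, -1.972)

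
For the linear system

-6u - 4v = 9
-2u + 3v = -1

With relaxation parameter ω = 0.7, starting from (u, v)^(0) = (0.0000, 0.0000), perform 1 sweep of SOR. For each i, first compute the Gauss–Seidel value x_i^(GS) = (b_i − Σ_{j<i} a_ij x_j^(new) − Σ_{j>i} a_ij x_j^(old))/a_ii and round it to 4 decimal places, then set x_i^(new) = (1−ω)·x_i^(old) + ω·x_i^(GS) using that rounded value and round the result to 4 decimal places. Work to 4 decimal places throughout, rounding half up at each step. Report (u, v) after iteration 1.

(-1.0500, -0.7233)

Iteration 1:
  u: GS value = (9 - (-4)·0.0000) / (-6) = -1.5000;  u ← (1−ω)·0.0000 + ω·-1.5000 = -1.0500
  v: GS value = (-1 - (-2)·-1.0500) / (3) = -1.0333;  v ← (1−ω)·0.0000 + ω·-1.0333 = -0.7233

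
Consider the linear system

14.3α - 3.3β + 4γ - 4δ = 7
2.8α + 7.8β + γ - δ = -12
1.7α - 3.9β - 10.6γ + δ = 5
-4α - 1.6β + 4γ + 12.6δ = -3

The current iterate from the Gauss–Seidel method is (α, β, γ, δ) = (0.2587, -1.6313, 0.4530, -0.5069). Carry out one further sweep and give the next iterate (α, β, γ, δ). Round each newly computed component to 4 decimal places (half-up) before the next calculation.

One sweep:
  α = (7 - (-3.3)·-1.6313 - (4)·0.4530 - (-4)·-0.5069) / (14.3) = -0.1554
  β = (-12 - (2.8)·-0.1554 - (1)·0.4530 - (-1)·-0.5069) / (7.8) = -1.6057
  γ = (5 - (1.7)·-0.1554 - (-3.9)·-1.6057 - (1)·-0.5069) / (-10.6) = 0.0463
  δ = (-3 - (-4)·-0.1554 - (-1.6)·-1.6057 - (4)·0.0463) / (12.6) = -0.5060

(-0.1554, -1.6057, 0.0463, -0.5060)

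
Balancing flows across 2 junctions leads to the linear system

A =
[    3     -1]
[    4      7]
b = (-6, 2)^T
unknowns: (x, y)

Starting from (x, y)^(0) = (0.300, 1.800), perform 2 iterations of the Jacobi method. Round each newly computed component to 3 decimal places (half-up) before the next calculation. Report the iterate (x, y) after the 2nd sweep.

Iteration 1:
  x = (-6 - (-1)·1.800) / (3) = -1.400
  y = (2 - (4)·0.300) / (7) = 0.114
Iteration 2:
  x = (-6 - (-1)·0.114) / (3) = -1.962
  y = (2 - (4)·-1.400) / (7) = 1.086

(-1.962, 1.086)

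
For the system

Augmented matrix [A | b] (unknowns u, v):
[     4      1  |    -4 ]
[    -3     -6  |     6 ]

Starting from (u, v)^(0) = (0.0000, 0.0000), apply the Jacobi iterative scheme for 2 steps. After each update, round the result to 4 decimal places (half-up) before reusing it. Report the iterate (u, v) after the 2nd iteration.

(-0.7500, -0.5000)

Iteration 1:
  u = (-4 - (1)·0.0000) / (4) = -1.0000
  v = (6 - (-3)·0.0000) / (-6) = -1.0000
Iteration 2:
  u = (-4 - (1)·-1.0000) / (4) = -0.7500
  v = (6 - (-3)·-1.0000) / (-6) = -0.5000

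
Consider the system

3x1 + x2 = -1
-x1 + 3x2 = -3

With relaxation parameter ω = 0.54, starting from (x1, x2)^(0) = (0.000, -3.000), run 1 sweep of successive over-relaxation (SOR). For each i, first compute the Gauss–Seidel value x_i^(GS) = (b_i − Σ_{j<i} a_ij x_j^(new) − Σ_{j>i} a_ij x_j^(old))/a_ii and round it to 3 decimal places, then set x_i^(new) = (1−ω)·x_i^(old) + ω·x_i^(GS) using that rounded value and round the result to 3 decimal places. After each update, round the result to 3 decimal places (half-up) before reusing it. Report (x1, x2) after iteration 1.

Iteration 1:
  x1: GS value = (-1 - (1)·-3.000) / (3) = 0.667;  x1 ← (1−ω)·0.000 + ω·0.667 = 0.360
  x2: GS value = (-3 - (-1)·0.360) / (3) = -0.880;  x2 ← (1−ω)·-3.000 + ω·-0.880 = -1.855

(0.360, -1.855)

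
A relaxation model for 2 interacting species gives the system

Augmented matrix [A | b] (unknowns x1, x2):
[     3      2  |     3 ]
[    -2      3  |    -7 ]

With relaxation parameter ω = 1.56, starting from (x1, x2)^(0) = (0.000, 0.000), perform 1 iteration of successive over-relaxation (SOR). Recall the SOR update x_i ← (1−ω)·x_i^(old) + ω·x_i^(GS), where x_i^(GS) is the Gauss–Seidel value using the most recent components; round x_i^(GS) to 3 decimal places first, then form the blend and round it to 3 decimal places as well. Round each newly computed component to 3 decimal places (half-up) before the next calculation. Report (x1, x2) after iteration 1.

Iteration 1:
  x1: GS value = (3 - (2)·0.000) / (3) = 1.000;  x1 ← (1−ω)·0.000 + ω·1.000 = 1.560
  x2: GS value = (-7 - (-2)·1.560) / (3) = -1.293;  x2 ← (1−ω)·0.000 + ω·-1.293 = -2.017

(1.560, -2.017)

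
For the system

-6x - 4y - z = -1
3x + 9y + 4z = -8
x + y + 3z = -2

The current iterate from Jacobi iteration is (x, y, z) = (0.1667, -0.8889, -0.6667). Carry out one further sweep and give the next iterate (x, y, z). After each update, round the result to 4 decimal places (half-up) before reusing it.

(0.8704, -0.6481, -0.4259)

One sweep:
  x = (-1 - (-4)·-0.8889 - (-1)·-0.6667) / (-6) = 0.8704
  y = (-8 - (3)·0.1667 - (4)·-0.6667) / (9) = -0.6481
  z = (-2 - (1)·0.1667 - (1)·-0.8889) / (3) = -0.4259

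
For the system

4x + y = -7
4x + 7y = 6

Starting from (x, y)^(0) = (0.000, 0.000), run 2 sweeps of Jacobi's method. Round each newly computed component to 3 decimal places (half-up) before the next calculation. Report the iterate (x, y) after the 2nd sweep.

(-1.964, 1.857)

Iteration 1:
  x = (-7 - (1)·0.000) / (4) = -1.750
  y = (6 - (4)·0.000) / (7) = 0.857
Iteration 2:
  x = (-7 - (1)·0.857) / (4) = -1.964
  y = (6 - (4)·-1.750) / (7) = 1.857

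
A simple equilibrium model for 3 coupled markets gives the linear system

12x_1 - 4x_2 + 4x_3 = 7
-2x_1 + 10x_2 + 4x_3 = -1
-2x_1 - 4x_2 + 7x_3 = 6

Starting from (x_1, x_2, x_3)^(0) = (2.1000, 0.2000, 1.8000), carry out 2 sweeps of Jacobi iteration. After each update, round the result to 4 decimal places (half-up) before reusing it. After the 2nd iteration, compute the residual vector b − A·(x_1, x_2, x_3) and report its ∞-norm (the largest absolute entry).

3.4668

Iteration 1:
  x_1 = (7 - (-4)·0.2000 - (4)·1.8000) / (12) = 0.0500
  x_2 = (-1 - (-2)·2.1000 - (4)·1.8000) / (10) = -0.4000
  x_3 = (6 - (-2)·2.1000 - (-4)·0.2000) / (7) = 1.5714
Iteration 2:
  x_1 = (7 - (-4)·-0.4000 - (4)·1.5714) / (12) = -0.0738
  x_2 = (-1 - (-2)·0.0500 - (4)·1.5714) / (10) = -0.7186
  x_3 = (6 - (-2)·0.0500 - (-4)·-0.4000) / (7) = 0.6429
Residual b − A·x = (2.4396, 3.4668, -1.5223); ∞-norm = 3.4668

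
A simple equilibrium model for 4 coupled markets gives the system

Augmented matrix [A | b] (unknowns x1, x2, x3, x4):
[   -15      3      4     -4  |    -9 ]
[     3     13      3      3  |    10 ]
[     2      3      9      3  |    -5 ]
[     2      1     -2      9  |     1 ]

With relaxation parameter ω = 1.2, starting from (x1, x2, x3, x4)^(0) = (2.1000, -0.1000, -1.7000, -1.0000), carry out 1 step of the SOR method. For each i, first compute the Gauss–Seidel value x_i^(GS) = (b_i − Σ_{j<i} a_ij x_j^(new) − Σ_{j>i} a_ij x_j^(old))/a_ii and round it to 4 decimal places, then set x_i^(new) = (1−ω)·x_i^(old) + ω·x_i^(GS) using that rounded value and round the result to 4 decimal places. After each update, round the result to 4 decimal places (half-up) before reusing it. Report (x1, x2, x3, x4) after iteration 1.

Iteration 1:
  x1: GS value = (-9 - (3)·-0.1000 - (4)·-1.7000 - (-4)·-1.0000) / (-15) = 0.3933;  x1 ← (1−ω)·2.1000 + ω·0.3933 = 0.0520
  x2: GS value = (10 - (3)·0.0520 - (3)·-1.7000 - (3)·-1.0000) / (13) = 1.3803;  x2 ← (1−ω)·-0.1000 + ω·1.3803 = 1.6764
  x3: GS value = (-5 - (2)·0.0520 - (3)·1.6764 - (3)·-1.0000) / (9) = -0.7926;  x3 ← (1−ω)·-1.7000 + ω·-0.7926 = -0.6111
  x4: GS value = (1 - (2)·0.0520 - (1)·1.6764 - (-2)·-0.6111) / (9) = -0.2225;  x4 ← (1−ω)·-1.0000 + ω·-0.2225 = -0.0670

(0.0520, 1.6764, -0.6111, -0.0670)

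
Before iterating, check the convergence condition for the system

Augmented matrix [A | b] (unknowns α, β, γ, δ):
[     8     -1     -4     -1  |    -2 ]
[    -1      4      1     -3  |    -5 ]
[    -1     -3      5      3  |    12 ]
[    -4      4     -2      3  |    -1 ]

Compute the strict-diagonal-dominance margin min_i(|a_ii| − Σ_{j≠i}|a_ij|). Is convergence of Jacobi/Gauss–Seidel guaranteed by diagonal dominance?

row 1: |8| − (1+4+1) = 2
row 2: |4| − (1+1+3) = -1
row 3: |5| − (1+3+3) = -2
row 4: |3| − (4+4+2) = -7
minimum over rows = -7 → not strictly diagonally dominant

-7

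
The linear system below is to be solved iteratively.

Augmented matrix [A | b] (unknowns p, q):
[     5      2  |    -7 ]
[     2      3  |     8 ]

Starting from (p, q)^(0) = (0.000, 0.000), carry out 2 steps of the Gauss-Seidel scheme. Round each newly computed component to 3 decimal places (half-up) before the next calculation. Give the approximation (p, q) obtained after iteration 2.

Iteration 1:
  p = (-7 - (2)·0.000) / (5) = -1.400
  q = (8 - (2)·-1.400) / (3) = 3.600
Iteration 2:
  p = (-7 - (2)·3.600) / (5) = -2.840
  q = (8 - (2)·-2.840) / (3) = 4.560

(-2.840, 4.560)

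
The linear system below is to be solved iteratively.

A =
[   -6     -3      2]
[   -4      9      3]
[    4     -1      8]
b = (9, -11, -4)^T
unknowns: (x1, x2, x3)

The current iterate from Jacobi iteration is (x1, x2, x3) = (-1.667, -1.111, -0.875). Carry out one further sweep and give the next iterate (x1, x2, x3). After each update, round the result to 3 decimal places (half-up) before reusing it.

(-1.236, -1.671, 0.195)

One sweep:
  x1 = (9 - (-3)·-1.111 - (2)·-0.875) / (-6) = -1.236
  x2 = (-11 - (-4)·-1.667 - (3)·-0.875) / (9) = -1.671
  x3 = (-4 - (4)·-1.667 - (-1)·-1.111) / (8) = 0.195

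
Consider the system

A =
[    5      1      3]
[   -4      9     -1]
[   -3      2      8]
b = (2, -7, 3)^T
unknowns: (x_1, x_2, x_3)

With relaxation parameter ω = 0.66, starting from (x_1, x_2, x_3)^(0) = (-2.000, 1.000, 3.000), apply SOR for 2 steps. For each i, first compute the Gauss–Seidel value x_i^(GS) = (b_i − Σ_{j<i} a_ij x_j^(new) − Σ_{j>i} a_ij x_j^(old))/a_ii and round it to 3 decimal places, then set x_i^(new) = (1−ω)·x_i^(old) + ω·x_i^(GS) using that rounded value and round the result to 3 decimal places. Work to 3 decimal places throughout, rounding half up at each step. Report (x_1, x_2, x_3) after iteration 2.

Iteration 1:
  x_1: GS value = (2 - (1)·1.000 - (3)·3.000) / (5) = -1.600;  x_1 ← (1−ω)·-2.000 + ω·-1.600 = -1.736
  x_2: GS value = (-7 - (-4)·-1.736 - (-1)·3.000) / (9) = -1.216;  x_2 ← (1−ω)·1.000 + ω·-1.216 = -0.463
  x_3: GS value = (3 - (-3)·-1.736 - (2)·-0.463) / (8) = -0.160;  x_3 ← (1−ω)·3.000 + ω·-0.160 = 0.914
Iteration 2:
  x_1: GS value = (2 - (1)·-0.463 - (3)·0.914) / (5) = -0.056;  x_1 ← (1−ω)·-1.736 + ω·-0.056 = -0.627
  x_2: GS value = (-7 - (-4)·-0.627 - (-1)·0.914) / (9) = -0.955;  x_2 ← (1−ω)·-0.463 + ω·-0.955 = -0.788
  x_3: GS value = (3 - (-3)·-0.627 - (2)·-0.788) / (8) = 0.337;  x_3 ← (1−ω)·0.914 + ω·0.337 = 0.533

(-0.627, -0.788, 0.533)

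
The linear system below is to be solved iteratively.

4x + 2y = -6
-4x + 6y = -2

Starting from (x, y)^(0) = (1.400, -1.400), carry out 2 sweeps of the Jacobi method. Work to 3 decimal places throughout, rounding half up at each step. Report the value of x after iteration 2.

Iteration 1:
  x = (-6 - (2)·-1.400) / (4) = -0.800
  y = (-2 - (-4)·1.400) / (6) = 0.600
Iteration 2:
  x = (-6 - (2)·0.600) / (4) = -1.800
  y = (-2 - (-4)·-0.800) / (6) = -0.867

-1.800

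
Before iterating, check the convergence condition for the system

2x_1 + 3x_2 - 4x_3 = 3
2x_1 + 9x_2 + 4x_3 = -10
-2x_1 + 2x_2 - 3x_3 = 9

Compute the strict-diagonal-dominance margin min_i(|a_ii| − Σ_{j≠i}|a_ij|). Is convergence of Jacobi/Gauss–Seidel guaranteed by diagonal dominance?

-5

row 1: |2| − (3+4) = -5
row 2: |9| − (2+4) = 3
row 3: |-3| − (2+2) = -1
minimum over rows = -5 → not strictly diagonally dominant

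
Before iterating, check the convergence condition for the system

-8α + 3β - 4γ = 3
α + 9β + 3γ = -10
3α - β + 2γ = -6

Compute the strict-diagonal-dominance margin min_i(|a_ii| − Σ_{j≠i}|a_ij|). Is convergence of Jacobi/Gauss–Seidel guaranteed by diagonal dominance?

-2

row 1: |-8| − (3+4) = 1
row 2: |9| − (1+3) = 5
row 3: |2| − (3+1) = -2
minimum over rows = -2 → not strictly diagonally dominant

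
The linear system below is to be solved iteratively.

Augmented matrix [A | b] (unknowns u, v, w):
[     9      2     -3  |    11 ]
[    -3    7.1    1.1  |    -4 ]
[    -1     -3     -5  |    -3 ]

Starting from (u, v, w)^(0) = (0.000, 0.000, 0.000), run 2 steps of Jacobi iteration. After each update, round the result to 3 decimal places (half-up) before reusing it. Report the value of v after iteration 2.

-0.140

Iteration 1:
  u = (11 - (2)·0.000 - (-3)·0.000) / (9) = 1.222
  v = (-4 - (-3)·0.000 - (1.1)·0.000) / (7.1) = -0.563
  w = (-3 - (-1)·0.000 - (-3)·0.000) / (-5) = 0.600
Iteration 2:
  u = (11 - (2)·-0.563 - (-3)·0.600) / (9) = 1.547
  v = (-4 - (-3)·1.222 - (1.1)·0.600) / (7.1) = -0.140
  w = (-3 - (-1)·1.222 - (-3)·-0.563) / (-5) = 0.693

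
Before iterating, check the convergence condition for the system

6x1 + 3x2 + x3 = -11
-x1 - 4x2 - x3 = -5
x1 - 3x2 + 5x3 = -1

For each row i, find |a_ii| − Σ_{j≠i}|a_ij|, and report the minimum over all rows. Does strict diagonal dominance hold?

1

row 1: |6| − (3+1) = 2
row 2: |-4| − (1+1) = 2
row 3: |5| − (1+3) = 1
minimum over rows = 1 → strictly diagonally dominant (convergence guaranteed)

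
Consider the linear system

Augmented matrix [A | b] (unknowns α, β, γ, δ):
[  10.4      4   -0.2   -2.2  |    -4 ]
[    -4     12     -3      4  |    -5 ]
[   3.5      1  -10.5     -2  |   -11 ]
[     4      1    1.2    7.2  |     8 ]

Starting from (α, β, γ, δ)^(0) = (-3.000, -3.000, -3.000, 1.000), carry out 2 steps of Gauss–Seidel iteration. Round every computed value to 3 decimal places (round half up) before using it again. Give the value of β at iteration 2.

Iteration 1:
  α = (-4 - (4)·-3.000 - (-0.2)·-3.000 - (-2.2)·1.000) / (10.4) = 0.923
  β = (-5 - (-4)·0.923 - (-3)·-3.000 - (4)·1.000) / (12) = -1.192
  γ = (-11 - (3.5)·0.923 - (1)·-1.192 - (-2)·1.000) / (-10.5) = 1.051
  δ = (8 - (4)·0.923 - (1)·-1.192 - (1.2)·1.051) / (7.2) = 0.589
Iteration 2:
  α = (-4 - (4)·-1.192 - (-0.2)·1.051 - (-2.2)·0.589) / (10.4) = 0.219
  β = (-5 - (-4)·0.219 - (-3)·1.051 - (4)·0.589) / (12) = -0.277
  γ = (-11 - (3.5)·0.219 - (1)·-0.277 - (-2)·0.589) / (-10.5) = 0.982
  δ = (8 - (4)·0.219 - (1)·-0.277 - (1.2)·0.982) / (7.2) = 0.864

-0.277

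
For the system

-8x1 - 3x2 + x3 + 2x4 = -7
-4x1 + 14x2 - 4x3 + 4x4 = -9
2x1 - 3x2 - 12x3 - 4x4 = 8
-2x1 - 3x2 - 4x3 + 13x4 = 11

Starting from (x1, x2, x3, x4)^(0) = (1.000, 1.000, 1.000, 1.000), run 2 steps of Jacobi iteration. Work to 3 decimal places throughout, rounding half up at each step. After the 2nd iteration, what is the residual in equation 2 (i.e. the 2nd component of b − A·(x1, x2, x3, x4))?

5.984

Iteration 1:
  x1 = (-7 - (-3)·1.000 - (1)·1.000 - (2)·1.000) / (-8) = 0.875
  x2 = (-9 - (-4)·1.000 - (-4)·1.000 - (4)·1.000) / (14) = -0.357
  x3 = (8 - (2)·1.000 - (-3)·1.000 - (-4)·1.000) / (-12) = -1.083
  x4 = (11 - (-2)·1.000 - (-3)·1.000 - (-4)·1.000) / (13) = 1.538
Iteration 2:
  x1 = (-7 - (-3)·-0.357 - (1)·-1.083 - (2)·1.538) / (-8) = 1.258
  x2 = (-9 - (-4)·0.875 - (-4)·-1.083 - (4)·1.538) / (14) = -1.142
  x3 = (8 - (2)·0.875 - (-3)·-0.357 - (-4)·1.538) / (-12) = -0.944
  x4 = (11 - (-2)·0.875 - (-3)·-0.357 - (-4)·-1.083) / (13) = 0.565
Residual b − A·x = (-0.548, 5.984, -7.010, -1.031)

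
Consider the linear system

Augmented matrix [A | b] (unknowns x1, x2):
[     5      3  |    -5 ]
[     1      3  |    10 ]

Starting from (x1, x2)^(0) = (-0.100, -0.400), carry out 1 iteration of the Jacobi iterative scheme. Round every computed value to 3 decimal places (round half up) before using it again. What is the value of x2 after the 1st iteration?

Iteration 1:
  x1 = (-5 - (3)·-0.400) / (5) = -0.760
  x2 = (10 - (1)·-0.100) / (3) = 3.367

3.367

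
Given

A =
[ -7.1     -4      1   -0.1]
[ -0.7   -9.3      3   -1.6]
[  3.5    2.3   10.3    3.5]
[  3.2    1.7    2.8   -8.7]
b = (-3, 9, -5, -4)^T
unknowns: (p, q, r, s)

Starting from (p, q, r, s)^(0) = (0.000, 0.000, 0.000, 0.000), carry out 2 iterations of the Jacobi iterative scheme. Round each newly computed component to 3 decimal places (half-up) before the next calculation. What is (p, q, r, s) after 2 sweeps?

(0.893, -1.235, -0.569, 0.270)

Iteration 1:
  p = (-3 - (-4)·0.000 - (1)·0.000 - (-0.1)·0.000) / (-7.1) = 0.423
  q = (9 - (-0.7)·0.000 - (3)·0.000 - (-1.6)·0.000) / (-9.3) = -0.968
  r = (-5 - (3.5)·0.000 - (2.3)·0.000 - (3.5)·0.000) / (10.3) = -0.485
  s = (-4 - (3.2)·0.000 - (1.7)·0.000 - (2.8)·0.000) / (-8.7) = 0.460
Iteration 2:
  p = (-3 - (-4)·-0.968 - (1)·-0.485 - (-0.1)·0.460) / (-7.1) = 0.893
  q = (9 - (-0.7)·0.423 - (3)·-0.485 - (-1.6)·0.460) / (-9.3) = -1.235
  r = (-5 - (3.5)·0.423 - (2.3)·-0.968 - (3.5)·0.460) / (10.3) = -0.569
  s = (-4 - (3.2)·0.423 - (1.7)·-0.968 - (2.8)·-0.485) / (-8.7) = 0.270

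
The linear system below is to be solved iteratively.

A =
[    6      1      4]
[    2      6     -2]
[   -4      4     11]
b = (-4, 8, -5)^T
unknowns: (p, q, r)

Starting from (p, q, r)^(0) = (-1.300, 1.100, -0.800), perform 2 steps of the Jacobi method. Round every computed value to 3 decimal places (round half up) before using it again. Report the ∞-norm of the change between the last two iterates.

Iteration 1:
  p = (-4 - (1)·1.100 - (4)·-0.800) / (6) = -0.317
  q = (8 - (2)·-1.300 - (-2)·-0.800) / (6) = 1.500
  r = (-5 - (-4)·-1.300 - (4)·1.100) / (11) = -1.327
Iteration 2:
  p = (-4 - (1)·1.500 - (4)·-1.327) / (6) = -0.032
  q = (8 - (2)·-0.317 - (-2)·-1.327) / (6) = 0.997
  r = (-5 - (-4)·-0.317 - (4)·1.500) / (11) = -1.115
Change: (0.285, -0.503, 0.212) → max |·| = 0.503

0.503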